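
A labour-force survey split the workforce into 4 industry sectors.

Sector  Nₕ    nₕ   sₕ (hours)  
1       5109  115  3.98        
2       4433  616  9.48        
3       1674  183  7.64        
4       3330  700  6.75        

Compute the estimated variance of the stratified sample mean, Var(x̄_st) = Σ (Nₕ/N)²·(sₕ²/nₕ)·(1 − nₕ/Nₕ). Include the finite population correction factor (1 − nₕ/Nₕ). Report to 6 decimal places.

0.034734

N = 14546; Wₕ = Nₕ/N.
sector 1: (5109/14546)²·3.98²/115·(1 − 115/5109) = 0.016609845
sector 2: (4433/14546)²·9.48²/616·(1 − 616/4433) = 0.011667255
sector 3: (1674/14546)²·7.64²/183·(1 − 183/1674) = 0.003762544
sector 4: (3330/14546)²·6.75²/700·(1 − 700/3330) = 0.002694153
Sum = 0.034733797 → 0.034734.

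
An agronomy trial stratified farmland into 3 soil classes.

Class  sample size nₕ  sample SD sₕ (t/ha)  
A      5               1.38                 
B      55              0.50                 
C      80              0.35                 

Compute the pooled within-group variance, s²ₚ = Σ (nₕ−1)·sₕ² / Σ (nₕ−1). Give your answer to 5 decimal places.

A: (5−1)·1.38² = 4·1.9044 = 7.6176
B: (55−1)·0.50² = 54·0.25 = 13.5
C: (80−1)·0.35² = 79·0.1225 = 9.6775
Numerator = 30.7951; denominator = Σ(nₕ−1) = 137.
s²ₚ = 30.7951/137 = 0.2247818... → 0.22478.

0.22478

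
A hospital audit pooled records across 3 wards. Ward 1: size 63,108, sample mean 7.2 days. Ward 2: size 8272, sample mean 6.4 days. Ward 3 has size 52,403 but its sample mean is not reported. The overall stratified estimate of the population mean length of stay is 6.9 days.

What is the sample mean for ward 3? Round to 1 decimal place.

Σ Nₕx̄ₕ = N·μ, so 52403·x̄_3 = 123783·6.9 − (63108·7.2 + 8272·6.4).
= 854102.7 − 507318.4 = 346784.3.
x̄_3 = 346784.3 / 52403 = 6.618... → 6.6.

6.6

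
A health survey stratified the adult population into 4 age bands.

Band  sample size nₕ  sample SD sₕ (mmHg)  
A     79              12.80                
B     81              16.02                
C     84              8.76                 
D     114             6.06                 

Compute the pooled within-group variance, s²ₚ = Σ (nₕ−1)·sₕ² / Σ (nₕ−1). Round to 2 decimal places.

Degrees of freedom: 78 + 80 + 83 + 113 = 354.
Σ(nₕ−1)sₕ² = 78·163.84 + 80·256.6404 + 83·76.7376 + 113·36.7236 = 43829.7396.
s²ₚ = 43829.7396 / 354 = 123.8128... → 123.81.

123.81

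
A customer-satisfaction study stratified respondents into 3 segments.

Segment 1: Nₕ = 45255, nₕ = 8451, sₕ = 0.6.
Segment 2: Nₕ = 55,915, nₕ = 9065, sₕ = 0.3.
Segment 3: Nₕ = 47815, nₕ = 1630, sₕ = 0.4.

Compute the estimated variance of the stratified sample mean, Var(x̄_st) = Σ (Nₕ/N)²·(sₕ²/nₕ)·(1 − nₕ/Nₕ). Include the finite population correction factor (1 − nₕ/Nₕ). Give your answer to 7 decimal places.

N = 148985; Wₕ = Nₕ/N.
segment 1: (45255/148985)²·0.6²/8451·(1 − 8451/45255) = 0.0000031965
segment 2: (55915/148985)²·0.3²/9065·(1 − 9065/55915) = 0.0000011717
segment 3: (47815/148985)²·0.4²/1630·(1 − 1630/47815) = 0.0000097659
Sum = 0.0000141341 → 0.0000141.

0.0000141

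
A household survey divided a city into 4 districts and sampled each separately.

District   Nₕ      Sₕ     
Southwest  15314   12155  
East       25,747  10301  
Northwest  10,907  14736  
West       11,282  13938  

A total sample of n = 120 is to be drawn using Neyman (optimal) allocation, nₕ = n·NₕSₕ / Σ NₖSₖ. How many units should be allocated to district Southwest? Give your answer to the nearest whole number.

29

Southwest: NₕSₕ = 15314·12155 = 186141670
East: NₕSₕ = 25747·10301 = 265219847
Northwest: NₕSₕ = 10907·14736 = 160725552
West: NₕSₕ = 11282·13938 = 157248516
Σ NₕSₕ = 769335585.
n_Southwest = 120·186141670/769335585 = 29.034... → 29.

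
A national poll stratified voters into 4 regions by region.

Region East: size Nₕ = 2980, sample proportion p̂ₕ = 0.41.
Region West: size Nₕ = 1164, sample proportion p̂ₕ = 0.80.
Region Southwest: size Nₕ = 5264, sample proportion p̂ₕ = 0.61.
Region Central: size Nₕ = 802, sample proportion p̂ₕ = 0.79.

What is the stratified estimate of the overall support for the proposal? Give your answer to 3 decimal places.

0.587

N = 2980 + 1164 + 5264 + 802 = 10210.
Overall proportion = Σ (Nₕ/N)·p̂ₕ.
Σ Nₕp̂ₕ = 1221.8 + 931.2 + 3211.04 + 633.58 = 5997.62.
5997.62 / 10210 = 0.58743... → 0.587.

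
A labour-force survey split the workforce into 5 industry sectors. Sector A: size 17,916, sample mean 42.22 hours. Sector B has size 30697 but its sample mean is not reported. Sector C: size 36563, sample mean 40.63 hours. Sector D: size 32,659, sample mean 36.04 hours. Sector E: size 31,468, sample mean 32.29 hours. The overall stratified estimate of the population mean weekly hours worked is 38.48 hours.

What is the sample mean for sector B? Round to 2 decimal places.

Σ Nₕx̄ₕ = N·μ, so 30697·x̄_B = 149303·38.48 − (17916·42.22 + 36563·40.63 + 32659·36.04 + 31468·32.29).
= 5745179.44 − 4435100.29 = 1310079.15.
x̄_B = 1310079.15 / 30697 = 42.6778... → 42.68.

42.68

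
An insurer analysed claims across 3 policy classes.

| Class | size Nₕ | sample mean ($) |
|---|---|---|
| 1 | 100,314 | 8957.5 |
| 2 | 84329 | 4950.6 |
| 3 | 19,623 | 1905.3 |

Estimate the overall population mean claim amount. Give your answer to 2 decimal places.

6625.82

x̄_st = (Σ Nₕx̄ₕ) / (Σ Nₕ) = (100314·8957.5 + 84329·4950.6 + 19623·1905.3) / 204266
= 1353429504.3 / 204266 = 6625.8188... → 6625.82.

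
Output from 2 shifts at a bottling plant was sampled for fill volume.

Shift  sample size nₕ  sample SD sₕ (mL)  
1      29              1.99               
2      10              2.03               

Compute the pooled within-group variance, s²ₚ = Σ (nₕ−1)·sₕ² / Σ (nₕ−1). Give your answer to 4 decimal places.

3.9992

1: (29−1)·1.99² = 28·3.9601 = 110.8828
2: (10−1)·2.03² = 9·4.1209 = 37.0881
Numerator = 147.9709; denominator = Σ(nₕ−1) = 37.
s²ₚ = 147.9709/37 = 3.999214... → 3.9992.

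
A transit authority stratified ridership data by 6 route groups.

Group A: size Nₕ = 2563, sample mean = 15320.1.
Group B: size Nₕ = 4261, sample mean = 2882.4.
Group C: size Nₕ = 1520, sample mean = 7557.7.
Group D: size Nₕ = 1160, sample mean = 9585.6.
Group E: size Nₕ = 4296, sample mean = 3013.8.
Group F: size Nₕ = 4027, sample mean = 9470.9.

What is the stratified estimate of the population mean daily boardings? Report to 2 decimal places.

x̄_st = (Σ Nₕx̄ₕ) / (Σ Nₕ) = (2563·15320.1 + 4261·2882.4 + 1520·7557.7 + 1160·9585.6 + 4296·3013.8 + 4027·9470.9) / 17827
= 125240921.8 / 17827 = 7025.3504... → 7025.35.

7025.35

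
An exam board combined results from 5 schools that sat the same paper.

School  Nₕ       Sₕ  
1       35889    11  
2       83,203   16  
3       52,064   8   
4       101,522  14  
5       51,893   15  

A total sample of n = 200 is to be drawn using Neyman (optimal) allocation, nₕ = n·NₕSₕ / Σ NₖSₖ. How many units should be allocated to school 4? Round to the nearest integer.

65

1: NₕSₕ = 35889·11 = 394779
2: NₕSₕ = 83203·16 = 1331248
3: NₕSₕ = 52064·8 = 416512
4: NₕSₕ = 101522·14 = 1421308
5: NₕSₕ = 51893·15 = 778395
Σ NₕSₕ = 4342242.
n_4 = 200·1421308/4342242 = 65.464... → 65.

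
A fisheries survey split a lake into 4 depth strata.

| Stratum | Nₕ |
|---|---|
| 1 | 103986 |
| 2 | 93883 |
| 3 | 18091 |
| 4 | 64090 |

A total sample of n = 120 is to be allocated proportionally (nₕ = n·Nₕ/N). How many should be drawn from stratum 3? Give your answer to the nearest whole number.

8

N = 103986 + 93883 + 18091 + 64090 = 280050.
n_3 = 120·18091/280050 = 7.752... → 8.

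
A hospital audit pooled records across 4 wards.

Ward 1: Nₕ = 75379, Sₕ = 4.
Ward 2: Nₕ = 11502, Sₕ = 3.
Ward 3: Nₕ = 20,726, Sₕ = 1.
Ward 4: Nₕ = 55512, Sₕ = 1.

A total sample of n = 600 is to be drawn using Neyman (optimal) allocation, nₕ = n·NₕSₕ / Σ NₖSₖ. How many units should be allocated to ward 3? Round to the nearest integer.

1: NₕSₕ = 75379·4 = 301516
2: NₕSₕ = 11502·3 = 34506
3: NₕSₕ = 20726·1 = 20726
4: NₕSₕ = 55512·1 = 55512
Σ NₕSₕ = 412260.
n_3 = 600·20726/412260 = 30.164... → 30.

30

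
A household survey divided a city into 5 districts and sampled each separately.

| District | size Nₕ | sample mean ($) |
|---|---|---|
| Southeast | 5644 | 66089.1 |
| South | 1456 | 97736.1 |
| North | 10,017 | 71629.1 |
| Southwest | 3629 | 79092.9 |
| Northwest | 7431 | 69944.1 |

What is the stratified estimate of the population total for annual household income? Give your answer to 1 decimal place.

2039602077.9

Population total = Σ Nₕ·x̄ₕ (each stratum's size times its mean).
5644·66089.1 + 1456·97736.1 + 10017·71629.1 + 3629·79092.9 + 7431·69944.1 = 373006880.4 + 142303761.6 + 717508694.7 + 287028134.1 + 519754607.1 = 2039602077.9.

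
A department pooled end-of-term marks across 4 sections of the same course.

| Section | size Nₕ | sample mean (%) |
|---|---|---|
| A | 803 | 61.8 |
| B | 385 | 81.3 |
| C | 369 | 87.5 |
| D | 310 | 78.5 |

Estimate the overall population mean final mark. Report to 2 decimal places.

N = 1867; weights Wₕ = Nₕ/N = (0.4301, 0.2062, 0.1976, 0.1660).
x̄_st = Σ Wₕ·x̄ₕ = 0.4301·61.8 + 0.2062·81.3 + 0.1976·87.5 + 0.1660·78.5 ≈ 73.6735...
→ 73.67.

73.67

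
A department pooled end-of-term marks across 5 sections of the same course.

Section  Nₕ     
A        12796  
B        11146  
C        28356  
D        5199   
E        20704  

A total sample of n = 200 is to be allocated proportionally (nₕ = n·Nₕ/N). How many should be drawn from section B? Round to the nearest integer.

Share of section B = 11146/78201 = 0.14253.
Allocate 200 × 0.14253 = 28.506... → 29.

29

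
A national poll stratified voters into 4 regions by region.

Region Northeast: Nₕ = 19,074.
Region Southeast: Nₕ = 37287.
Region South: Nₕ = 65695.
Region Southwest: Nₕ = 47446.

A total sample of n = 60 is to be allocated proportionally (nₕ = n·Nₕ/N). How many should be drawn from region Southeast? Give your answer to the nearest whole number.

13

N = 19074 + 37287 + 65695 + 47446 = 169502.
n_Southeast = 60·37287/169502 = 13.199... → 13.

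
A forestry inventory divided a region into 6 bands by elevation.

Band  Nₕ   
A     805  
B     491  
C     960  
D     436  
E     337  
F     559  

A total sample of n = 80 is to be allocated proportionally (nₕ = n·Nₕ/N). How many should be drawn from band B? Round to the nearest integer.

11

N = 805 + 491 + 960 + 436 + 337 + 559 = 3588.
n_B = 80·491/3588 = 10.948... → 11.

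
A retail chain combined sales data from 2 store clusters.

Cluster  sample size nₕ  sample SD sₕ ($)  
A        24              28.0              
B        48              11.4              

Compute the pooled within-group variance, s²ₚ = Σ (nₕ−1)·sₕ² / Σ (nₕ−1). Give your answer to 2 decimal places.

344.86

A: (24−1)·28.0² = 23·784 = 18032
B: (48−1)·11.4² = 47·129.96 = 6108.12
Numerator = 24140.12; denominator = Σ(nₕ−1) = 70.
s²ₚ = 24140.12/70 = 344.8589... → 344.86.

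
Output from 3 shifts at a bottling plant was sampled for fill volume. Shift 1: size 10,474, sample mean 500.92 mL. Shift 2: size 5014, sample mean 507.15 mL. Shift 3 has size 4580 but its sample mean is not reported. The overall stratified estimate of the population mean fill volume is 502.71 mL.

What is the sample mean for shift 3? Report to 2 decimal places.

Σ Nₕx̄ₕ = N·μ, so 4580·x̄_3 = 20068·502.71 − (10474·500.92 + 5014·507.15).
= 10088384.28 − 7789486.18 = 2298898.1.
x̄_3 = 2298898.1 / 4580 = 501.9428... → 501.94.

501.94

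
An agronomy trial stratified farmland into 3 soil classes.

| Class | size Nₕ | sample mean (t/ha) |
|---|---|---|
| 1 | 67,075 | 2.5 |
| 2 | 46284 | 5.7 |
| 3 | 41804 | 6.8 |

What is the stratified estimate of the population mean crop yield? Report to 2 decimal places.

N = 155163; weights Wₕ = Nₕ/N = (0.4323, 0.2983, 0.2694).
x̄_st = Σ Wₕ·x̄ₕ = 0.4323·2.5 + 0.2983·5.7 + 0.2694·6.8 ≈ 4.6130...
→ 4.61.

4.61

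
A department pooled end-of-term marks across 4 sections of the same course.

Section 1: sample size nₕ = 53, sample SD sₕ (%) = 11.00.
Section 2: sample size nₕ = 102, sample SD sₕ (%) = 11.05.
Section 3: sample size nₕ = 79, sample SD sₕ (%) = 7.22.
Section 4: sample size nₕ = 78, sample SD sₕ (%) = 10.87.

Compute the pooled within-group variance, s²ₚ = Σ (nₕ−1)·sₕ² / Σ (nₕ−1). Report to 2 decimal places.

103.21

Degrees of freedom: 52 + 101 + 78 + 77 = 308.
Σ(nₕ−1)sₕ² = 52·121 + 101·122.1025 + 78·52.1284 + 77·118.1569 = 31788.449.
s²ₚ = 31788.449 / 308 = 103.2093... → 103.21.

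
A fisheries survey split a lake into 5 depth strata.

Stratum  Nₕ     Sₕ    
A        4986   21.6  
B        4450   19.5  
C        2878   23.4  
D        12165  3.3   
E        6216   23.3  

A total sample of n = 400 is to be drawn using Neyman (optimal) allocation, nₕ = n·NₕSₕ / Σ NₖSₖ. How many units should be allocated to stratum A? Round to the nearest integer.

96

A: NₕSₕ = 4986·21.6 = 107697.6
B: NₕSₕ = 4450·19.5 = 86775
C: NₕSₕ = 2878·23.4 = 67345.2
D: NₕSₕ = 12165·3.3 = 40144.5
E: NₕSₕ = 6216·23.3 = 144832.8
Σ NₕSₕ = 446795.1.
n_A = 400·107697.6/446795.1 = 96.418... → 96.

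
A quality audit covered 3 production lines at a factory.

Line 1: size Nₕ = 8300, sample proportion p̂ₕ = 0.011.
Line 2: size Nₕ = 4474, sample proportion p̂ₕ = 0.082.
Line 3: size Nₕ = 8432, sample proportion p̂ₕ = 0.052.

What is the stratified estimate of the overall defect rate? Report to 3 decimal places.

0.042

N = 8300 + 4474 + 8432 = 21206.
Overall proportion = Σ (Nₕ/N)·p̂ₕ.
Σ Nₕp̂ₕ = 91.3 + 366.868 + 438.464 = 896.632.
896.632 / 21206 = 0.04228... → 0.042.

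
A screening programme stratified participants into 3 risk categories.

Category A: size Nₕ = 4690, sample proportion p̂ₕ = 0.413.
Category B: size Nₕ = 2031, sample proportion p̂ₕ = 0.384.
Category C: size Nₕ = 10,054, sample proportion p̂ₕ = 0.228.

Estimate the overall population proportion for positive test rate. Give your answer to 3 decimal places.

0.299

N = 4690 + 2031 + 10054 = 16775.
Overall proportion = Σ (Nₕ/N)·p̂ₕ.
Σ Nₕp̂ₕ = 1936.97 + 779.904 + 2292.312 = 5009.186.
5009.186 / 16775 = 0.29861... → 0.299.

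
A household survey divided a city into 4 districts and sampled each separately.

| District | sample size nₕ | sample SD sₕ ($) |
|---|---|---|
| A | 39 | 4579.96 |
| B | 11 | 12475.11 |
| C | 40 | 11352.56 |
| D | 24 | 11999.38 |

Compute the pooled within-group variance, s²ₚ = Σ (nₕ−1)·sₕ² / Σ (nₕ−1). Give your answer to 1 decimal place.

Degrees of freedom: 38 + 10 + 39 + 23 = 110.
Σ(nₕ−1)sₕ² = 38·20976033.6016 + 10·155628369.5121 + 39·128880618.5536 + 23·143985120.3844 = 10691374864.4134.
s²ₚ = 10691374864.4134 / 110 = 97194316.949... → 97194316.9.

97194316.9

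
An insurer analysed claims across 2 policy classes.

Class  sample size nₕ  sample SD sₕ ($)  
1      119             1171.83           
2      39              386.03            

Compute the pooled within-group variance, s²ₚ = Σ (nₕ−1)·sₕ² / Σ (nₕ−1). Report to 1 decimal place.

1074991.2

1: (119−1)·1171.83² = 118·1373185.5489 = 162035894.7702
2: (39−1)·386.03² = 38·149019.1609 = 5662728.1142
Numerator = 167698622.8844; denominator = Σ(nₕ−1) = 156.
s²ₚ = 167698622.8844/156 = 1074991.172... → 1074991.2.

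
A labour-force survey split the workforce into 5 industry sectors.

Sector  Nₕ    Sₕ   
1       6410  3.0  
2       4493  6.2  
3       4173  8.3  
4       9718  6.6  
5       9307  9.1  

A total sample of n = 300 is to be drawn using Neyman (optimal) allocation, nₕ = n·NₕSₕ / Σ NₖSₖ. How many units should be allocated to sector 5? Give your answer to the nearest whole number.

110

1: NₕSₕ = 6410·3.0 = 19230
2: NₕSₕ = 4493·6.2 = 27856.6
3: NₕSₕ = 4173·8.3 = 34635.9
4: NₕSₕ = 9718·6.6 = 64138.8
5: NₕSₕ = 9307·9.1 = 84693.7
Σ NₕSₕ = 230555.
n_5 = 300·84693.7/230555 = 110.204... → 110.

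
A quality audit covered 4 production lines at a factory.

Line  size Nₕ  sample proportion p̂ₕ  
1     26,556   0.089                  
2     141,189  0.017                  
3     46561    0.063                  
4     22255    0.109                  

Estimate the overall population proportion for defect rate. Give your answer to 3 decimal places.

0.043

N = 26556 + 141189 + 46561 + 22255 = 236561.
Overall proportion = Σ (Nₕ/N)·p̂ₕ.
Σ Nₕp̂ₕ = 2363.484 + 2400.213 + 2933.343 + 2425.795 = 10122.835.
10122.835 / 236561 = 0.04279... → 0.043.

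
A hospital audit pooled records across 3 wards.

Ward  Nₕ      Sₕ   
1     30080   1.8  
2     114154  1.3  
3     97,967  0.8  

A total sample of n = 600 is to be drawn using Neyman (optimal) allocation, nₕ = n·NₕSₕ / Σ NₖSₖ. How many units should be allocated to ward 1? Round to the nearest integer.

116

Σ NₕSₕ = 30080·1.8 + 114154·1.3 + 97967·0.8 = 280917.8.
Share for 1: 54144/280917.8 = 0.19274.
n_1 = 600 × 0.19274 = 115.644... → 116.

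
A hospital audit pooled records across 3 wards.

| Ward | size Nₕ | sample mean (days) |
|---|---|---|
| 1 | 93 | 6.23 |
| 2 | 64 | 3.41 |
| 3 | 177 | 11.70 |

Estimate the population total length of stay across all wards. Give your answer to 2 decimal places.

2868.53

Estimate total by summing Nₕ·x̄ₕ over strata.
93·6.23 + 64·3.41 + 177·11.70 = 579.39 + 218.24 + 2070.9 = 2868.53.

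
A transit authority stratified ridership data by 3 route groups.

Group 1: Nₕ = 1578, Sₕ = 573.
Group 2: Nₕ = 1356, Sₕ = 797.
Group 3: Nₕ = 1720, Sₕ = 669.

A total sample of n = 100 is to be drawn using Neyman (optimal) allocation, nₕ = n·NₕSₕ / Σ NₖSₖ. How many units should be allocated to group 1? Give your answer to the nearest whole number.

1: NₕSₕ = 1578·573 = 904194
2: NₕSₕ = 1356·797 = 1080732
3: NₕSₕ = 1720·669 = 1150680
Σ NₕSₕ = 3135606.
n_1 = 100·904194/3135606 = 28.836... → 29.

29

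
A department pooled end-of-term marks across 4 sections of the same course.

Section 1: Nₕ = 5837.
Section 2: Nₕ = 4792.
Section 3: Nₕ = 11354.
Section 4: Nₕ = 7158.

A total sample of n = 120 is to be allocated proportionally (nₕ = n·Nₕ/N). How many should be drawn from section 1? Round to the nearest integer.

Share of section 1 = 5837/29141 = 0.20030.
Allocate 120 × 0.20030 = 24.036... → 24.

24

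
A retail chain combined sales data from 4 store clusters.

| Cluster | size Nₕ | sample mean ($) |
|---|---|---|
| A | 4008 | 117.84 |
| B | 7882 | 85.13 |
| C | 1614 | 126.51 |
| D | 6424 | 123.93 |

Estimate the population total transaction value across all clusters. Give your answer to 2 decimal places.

2143610.84

Estimate total by summing Nₕ·x̄ₕ over strata.
4008·117.84 + 7882·85.13 + 1614·126.51 + 6424·123.93 = 472302.72 + 670994.66 + 204187.14 + 796126.32 = 2143610.84.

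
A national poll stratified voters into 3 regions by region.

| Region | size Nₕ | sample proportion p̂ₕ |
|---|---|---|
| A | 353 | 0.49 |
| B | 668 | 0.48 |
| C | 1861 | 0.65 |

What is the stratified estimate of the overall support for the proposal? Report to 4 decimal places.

0.5910

Wₕ = Nₕ/N with N = 2882: 0.1225, 0.2318, 0.6457.
p̂_st = 0.1225·0.49 + 0.2318·0.48 + 0.6457·0.65 ≈ 0.590999... → 0.5910.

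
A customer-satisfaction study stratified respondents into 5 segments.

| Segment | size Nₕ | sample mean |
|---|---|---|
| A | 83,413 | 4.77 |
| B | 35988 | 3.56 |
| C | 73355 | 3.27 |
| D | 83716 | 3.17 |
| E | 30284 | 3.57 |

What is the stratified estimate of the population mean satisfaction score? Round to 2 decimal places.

N = 83413 + 35988 + 73355 + 83716 + 30284 = 306756.
The stratified mean weights each stratum mean by its population share Nₕ/N.
Σ Nₕx̄ₕ = 83413·4.77 + 35988·3.56 + 73355·3.27 + 83716·3.17 + 30284·3.57 = 397880.01 + 128117.28 + 239870.85 + 265379.72 + 108113.88 = 1139361.74.
Divide by N: 1139361.74 / 306756 = 3.7142... → 3.71.

3.71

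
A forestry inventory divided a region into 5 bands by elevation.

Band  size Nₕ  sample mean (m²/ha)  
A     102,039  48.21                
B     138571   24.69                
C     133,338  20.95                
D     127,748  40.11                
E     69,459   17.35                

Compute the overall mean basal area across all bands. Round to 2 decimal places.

x̄_st = (Σ Nₕx̄ₕ) / (Σ Nₕ) = (102039·48.21 + 138571·24.69 + 133338·20.95 + 127748·40.11 + 69459·17.35) / 571155
= 17463135.21 / 571155 = 30.5751... → 30.58.

30.58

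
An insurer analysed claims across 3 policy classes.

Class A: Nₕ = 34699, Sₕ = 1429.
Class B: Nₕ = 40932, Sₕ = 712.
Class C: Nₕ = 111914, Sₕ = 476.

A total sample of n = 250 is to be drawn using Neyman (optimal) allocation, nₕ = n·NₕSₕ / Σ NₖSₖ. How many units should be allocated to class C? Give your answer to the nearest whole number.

Σ NₕSₕ = 34699·1429 + 40932·712 + 111914·476 = 131999519.
Share for C: 53271064/131999519 = 0.40357.
n_C = 250 × 0.40357 = 100.893... → 101.

101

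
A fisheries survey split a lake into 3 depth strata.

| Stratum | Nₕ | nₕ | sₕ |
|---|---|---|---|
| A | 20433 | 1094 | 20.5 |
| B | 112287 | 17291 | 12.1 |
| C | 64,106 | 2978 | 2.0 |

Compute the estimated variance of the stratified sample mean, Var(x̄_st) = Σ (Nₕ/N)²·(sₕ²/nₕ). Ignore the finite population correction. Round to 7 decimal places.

N = 196826; Wₕ = Nₕ/N.
stratum A: (20433/196826)²·20.5²/1094 = 0.0041398989
stratum B: (112287/196826)²·12.1²/17291 = 0.0027557807
stratum C: (64106/196826)²·2.0²/2978 = 0.0001424845
Sum = 0.0070381641 → 0.0070382.

0.0070382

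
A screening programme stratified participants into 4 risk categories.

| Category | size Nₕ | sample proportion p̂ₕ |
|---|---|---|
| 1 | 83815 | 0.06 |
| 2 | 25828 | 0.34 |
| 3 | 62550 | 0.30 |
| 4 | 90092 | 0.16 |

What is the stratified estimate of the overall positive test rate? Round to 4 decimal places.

0.1792

Wₕ = Nₕ/N with N = 262285: 0.3196, 0.0985, 0.2385, 0.3435.
p̂_st = 0.3196·0.06 + 0.0985·0.34 + 0.2385·0.30 + 0.3435·0.16 ≈ 0.179157... → 0.1792.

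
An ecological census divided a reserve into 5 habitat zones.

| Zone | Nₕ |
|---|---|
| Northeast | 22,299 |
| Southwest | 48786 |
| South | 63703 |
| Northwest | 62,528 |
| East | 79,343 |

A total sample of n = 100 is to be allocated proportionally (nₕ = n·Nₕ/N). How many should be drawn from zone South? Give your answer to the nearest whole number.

23

N = 22299 + 48786 + 63703 + 62528 + 79343 = 276659.
n_South = 100·63703/276659 = 23.026... → 23.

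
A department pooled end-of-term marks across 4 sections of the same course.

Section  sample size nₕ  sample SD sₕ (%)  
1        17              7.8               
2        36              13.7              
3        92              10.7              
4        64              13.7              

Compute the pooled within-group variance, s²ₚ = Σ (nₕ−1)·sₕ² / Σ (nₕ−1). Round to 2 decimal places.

1: (17−1)·7.8² = 16·60.84 = 973.44
2: (36−1)·13.7² = 35·187.69 = 6569.15
3: (92−1)·10.7² = 91·114.49 = 10418.59
4: (64−1)·13.7² = 63·187.69 = 11824.47
Numerator = 29785.65; denominator = Σ(nₕ−1) = 205.
s²ₚ = 29785.65/205 = 145.2959... → 145.30.

145.30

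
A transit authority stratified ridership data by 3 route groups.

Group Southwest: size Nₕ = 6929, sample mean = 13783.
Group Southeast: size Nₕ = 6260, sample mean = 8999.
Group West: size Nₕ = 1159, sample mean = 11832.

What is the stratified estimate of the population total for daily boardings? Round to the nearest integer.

Southwest: 6929·13783 = 95502407
Southeast: 6260·8999 = 56333740
West: 1159·11832 = 13713288
τ̂ = Σ Nₕx̄ₕ = 165549435.

165549435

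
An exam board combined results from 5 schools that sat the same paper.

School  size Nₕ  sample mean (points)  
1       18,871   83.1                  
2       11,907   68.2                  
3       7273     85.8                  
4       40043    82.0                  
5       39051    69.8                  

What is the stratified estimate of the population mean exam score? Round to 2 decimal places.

76.94

N = 117145; weights Wₕ = Nₕ/N = (0.1611, 0.1016, 0.0621, 0.3418, 0.3334).
x̄_st = Σ Wₕ·x̄ₕ = 0.1611·83.1 + 0.1016·68.2 + 0.0621·85.8 + 0.3418·82.0 + 0.3334·69.8 ≈ 76.9435...
→ 76.94.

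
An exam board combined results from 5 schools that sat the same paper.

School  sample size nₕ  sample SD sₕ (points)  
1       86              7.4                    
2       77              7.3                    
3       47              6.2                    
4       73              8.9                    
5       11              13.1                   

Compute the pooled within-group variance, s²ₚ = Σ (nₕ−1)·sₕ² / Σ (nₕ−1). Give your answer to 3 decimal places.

61.910

Degrees of freedom: 85 + 76 + 46 + 72 + 10 = 289.
Σ(nₕ−1)sₕ² = 85·54.76 + 76·53.29 + 46·38.44 + 72·79.21 + 10·171.61 = 17892.1.
s²ₚ = 17892.1 / 289 = 61.91038... → 61.910.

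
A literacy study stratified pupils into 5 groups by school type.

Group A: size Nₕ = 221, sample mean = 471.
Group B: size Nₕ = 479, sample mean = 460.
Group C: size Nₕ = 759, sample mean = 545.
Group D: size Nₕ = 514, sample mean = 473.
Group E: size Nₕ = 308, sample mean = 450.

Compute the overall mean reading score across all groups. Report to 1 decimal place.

x̄_st = (Σ Nₕx̄ₕ) / (Σ Nₕ) = (221·471 + 479·460 + 759·545 + 514·473 + 308·450) / 2281
= 1119808 / 2281 = 490.929... → 490.9.

490.9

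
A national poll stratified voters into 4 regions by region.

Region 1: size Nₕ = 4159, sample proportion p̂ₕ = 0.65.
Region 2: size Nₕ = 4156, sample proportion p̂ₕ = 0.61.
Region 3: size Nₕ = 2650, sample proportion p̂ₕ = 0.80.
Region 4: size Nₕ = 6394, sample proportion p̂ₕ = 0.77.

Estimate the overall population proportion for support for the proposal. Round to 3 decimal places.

0.708

N = 4159 + 4156 + 2650 + 6394 = 17359.
Overall proportion = Σ (Nₕ/N)·p̂ₕ.
Σ Nₕp̂ₕ = 2703.35 + 2535.16 + 2120 + 4923.38 = 12281.89.
12281.89 / 17359 = 0.70752... → 0.708.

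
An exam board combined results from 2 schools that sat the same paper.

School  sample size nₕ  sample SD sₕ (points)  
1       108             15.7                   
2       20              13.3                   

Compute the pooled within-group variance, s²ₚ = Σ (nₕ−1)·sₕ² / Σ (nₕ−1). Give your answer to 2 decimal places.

235.99

Degrees of freedom: 107 + 19 = 126.
Σ(nₕ−1)sₕ² = 107·246.49 + 19·176.89 = 29735.34.
s²ₚ = 29735.34 / 126 = 235.9948... → 235.99.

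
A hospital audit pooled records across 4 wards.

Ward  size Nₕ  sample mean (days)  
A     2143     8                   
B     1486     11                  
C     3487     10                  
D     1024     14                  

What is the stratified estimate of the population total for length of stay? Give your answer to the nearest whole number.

A: 2143·8 = 17144
B: 1486·11 = 16346
C: 3487·10 = 34870
D: 1024·14 = 14336
τ̂ = Σ Nₕx̄ₕ = 82696.

82696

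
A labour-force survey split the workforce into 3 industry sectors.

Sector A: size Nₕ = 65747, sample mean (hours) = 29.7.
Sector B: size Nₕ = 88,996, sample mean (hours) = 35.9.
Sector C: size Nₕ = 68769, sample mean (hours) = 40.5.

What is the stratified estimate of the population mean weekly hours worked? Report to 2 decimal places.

35.49

x̄_st = (Σ Nₕx̄ₕ) / (Σ Nₕ) = (65747·29.7 + 88996·35.9 + 68769·40.5) / 223512
= 7932786.8 / 223512 = 35.4915... → 35.49.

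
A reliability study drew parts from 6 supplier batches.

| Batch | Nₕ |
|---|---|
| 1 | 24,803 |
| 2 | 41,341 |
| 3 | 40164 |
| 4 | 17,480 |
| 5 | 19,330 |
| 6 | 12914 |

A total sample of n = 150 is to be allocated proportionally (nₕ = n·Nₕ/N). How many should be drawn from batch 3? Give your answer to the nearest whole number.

N = 24803 + 41341 + 40164 + 17480 + 19330 + 12914 = 156032.
n_3 = 150·40164/156032 = 38.611... → 39.

39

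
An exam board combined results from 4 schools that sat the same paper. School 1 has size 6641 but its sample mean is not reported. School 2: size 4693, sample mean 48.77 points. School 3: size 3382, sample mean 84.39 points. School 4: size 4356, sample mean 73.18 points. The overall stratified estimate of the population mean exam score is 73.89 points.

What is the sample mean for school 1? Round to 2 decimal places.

86.76

N = 6641 + 4693 + 3382 + 4356 = 19072.
Overall total = μ·N = 73.89·19072 = 1409230.08.
Subtract the known strata: 4693·48.77 + 3382·84.39 + 4356·73.18 = 833056.67.
Remaining total for school 1: 1409230.08 − 833056.67 = 576173.41.
Divide by its size: 576173.41 / 6641 = 86.7600... → 86.76.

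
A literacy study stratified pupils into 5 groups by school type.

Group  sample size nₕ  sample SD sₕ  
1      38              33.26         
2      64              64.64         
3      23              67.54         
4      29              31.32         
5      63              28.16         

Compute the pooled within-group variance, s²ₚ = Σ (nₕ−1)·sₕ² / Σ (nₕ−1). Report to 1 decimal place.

2269.6

Degrees of freedom: 37 + 63 + 22 + 28 + 62 = 212.
Σ(nₕ−1)sₕ² = 37·1106.2276 + 63·4178.3296 + 22·4561.6516 + 28·980.9424 + 62·792.9856 = 481153.0156.
s²ₚ = 481153.0156 / 212 = 2269.590... → 2269.6.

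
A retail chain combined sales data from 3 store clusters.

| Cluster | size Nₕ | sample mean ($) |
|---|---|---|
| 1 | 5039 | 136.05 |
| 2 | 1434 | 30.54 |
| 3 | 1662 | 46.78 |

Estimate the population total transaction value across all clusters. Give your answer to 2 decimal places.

1: 5039·136.05 = 685555.95
2: 1434·30.54 = 43794.36
3: 1662·46.78 = 77748.36
τ̂ = Σ Nₕx̄ₕ = 807098.67.

807098.67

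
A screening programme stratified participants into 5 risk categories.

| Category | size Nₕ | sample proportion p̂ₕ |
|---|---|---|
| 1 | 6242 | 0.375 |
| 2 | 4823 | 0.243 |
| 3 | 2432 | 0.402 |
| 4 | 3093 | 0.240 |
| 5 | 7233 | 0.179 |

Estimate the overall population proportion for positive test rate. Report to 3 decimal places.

N = 6242 + 4823 + 2432 + 3093 + 7233 = 23823.
Overall proportion = Σ (Nₕ/N)·p̂ₕ.
Σ Nₕp̂ₕ = 2340.75 + 1171.989 + 977.664 + 742.32 + 1294.707 = 6527.43.
6527.43 / 23823 = 0.27400... → 0.274.

0.274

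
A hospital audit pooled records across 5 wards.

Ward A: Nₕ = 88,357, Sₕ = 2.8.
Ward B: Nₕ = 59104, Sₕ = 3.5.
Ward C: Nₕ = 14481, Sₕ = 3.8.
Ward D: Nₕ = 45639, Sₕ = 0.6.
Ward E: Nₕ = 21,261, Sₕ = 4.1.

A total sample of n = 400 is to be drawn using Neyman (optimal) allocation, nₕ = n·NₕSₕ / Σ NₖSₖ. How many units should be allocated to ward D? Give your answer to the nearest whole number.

Σ NₕSₕ = 88357·2.8 + 59104·3.5 + 14481·3.8 + 45639·0.6 + 21261·4.1 = 623844.9.
Share for D: 27383.4/623844.9 = 0.04389.
n_D = 400 × 0.04389 = 17.558... → 18.

18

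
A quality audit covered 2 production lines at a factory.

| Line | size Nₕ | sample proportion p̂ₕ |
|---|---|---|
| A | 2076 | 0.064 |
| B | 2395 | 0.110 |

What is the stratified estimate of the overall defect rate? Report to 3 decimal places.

0.089

N = 2076 + 2395 = 4471.
Overall proportion = Σ (Nₕ/N)·p̂ₕ.
Σ Nₕp̂ₕ = 132.864 + 263.45 = 396.314.
396.314 / 4471 = 0.08864... → 0.089.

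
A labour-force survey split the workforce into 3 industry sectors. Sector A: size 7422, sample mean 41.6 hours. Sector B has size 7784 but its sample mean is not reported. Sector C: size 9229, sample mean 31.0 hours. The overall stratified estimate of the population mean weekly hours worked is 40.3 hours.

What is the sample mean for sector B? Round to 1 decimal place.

Σ Nₕx̄ₕ = N·μ, so 7784·x̄_B = 24435·40.3 − (7422·41.6 + 9229·31.0).
= 984730.5 − 594854.2 = 389876.3.
x̄_B = 389876.3 / 7784 = 50.087... → 50.1.

50.1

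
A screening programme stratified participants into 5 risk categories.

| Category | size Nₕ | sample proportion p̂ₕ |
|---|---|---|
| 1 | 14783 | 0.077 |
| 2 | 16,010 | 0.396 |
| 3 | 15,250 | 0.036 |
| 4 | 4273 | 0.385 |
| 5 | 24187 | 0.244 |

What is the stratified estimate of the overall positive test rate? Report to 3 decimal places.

0.209

N = 14783 + 16010 + 15250 + 4273 + 24187 = 74503.
Overall proportion = Σ (Nₕ/N)·p̂ₕ.
Σ Nₕp̂ₕ = 1138.291 + 6339.96 + 549 + 1645.105 + 5901.628 = 15573.984.
15573.984 / 74503 = 0.20904... → 0.209.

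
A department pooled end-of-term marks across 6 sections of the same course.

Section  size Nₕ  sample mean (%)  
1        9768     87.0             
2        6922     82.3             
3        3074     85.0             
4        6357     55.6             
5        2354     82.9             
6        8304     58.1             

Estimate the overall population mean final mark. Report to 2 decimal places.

73.73

x̄_st = (Σ Nₕx̄ₕ) / (Σ Nₕ) = (9768·87.0 + 6922·82.3 + 3074·85.0 + 6357·55.6 + 2354·82.9 + 8304·58.1) / 36779
= 2711844.8 / 36779 = 73.7335... → 73.73.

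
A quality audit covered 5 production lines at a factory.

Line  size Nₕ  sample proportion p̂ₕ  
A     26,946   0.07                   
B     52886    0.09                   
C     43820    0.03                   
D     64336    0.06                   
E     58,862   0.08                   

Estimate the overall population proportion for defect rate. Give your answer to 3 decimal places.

0.067

N = 26946 + 52886 + 43820 + 64336 + 58862 = 246850.
Overall proportion = Σ (Nₕ/N)·p̂ₕ.
Σ Nₕp̂ₕ = 1886.22 + 4759.74 + 1314.6 + 3860.16 + 4708.96 = 16529.68.
16529.68 / 246850 = 0.06696... → 0.067.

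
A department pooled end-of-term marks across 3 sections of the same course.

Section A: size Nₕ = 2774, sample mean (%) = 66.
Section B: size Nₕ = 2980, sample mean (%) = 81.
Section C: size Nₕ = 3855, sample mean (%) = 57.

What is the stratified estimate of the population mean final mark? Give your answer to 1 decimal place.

N = 2774 + 2980 + 3855 = 9609.
Overall mean = Σ (Nₕ/N)·x̄ₕ — weight by population share, not a simple average.
Σ Nₕx̄ₕ = 2774·66 + 2980·81 + 3855·57 = 183084 + 241380 + 219735 = 644199.
Divide by N: 644199 / 9609 = 67.041... → 67.0.

67.0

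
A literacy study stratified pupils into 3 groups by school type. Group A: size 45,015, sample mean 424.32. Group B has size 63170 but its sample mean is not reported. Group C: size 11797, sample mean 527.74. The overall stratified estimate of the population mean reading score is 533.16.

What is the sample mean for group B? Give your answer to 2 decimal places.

611.73

Σ Nₕx̄ₕ = N·μ, so 63170·x̄_B = 119982·533.16 − (45015·424.32 + 11797·527.74).
= 63969603.12 − 25326513.58 = 38643089.54.
x̄_B = 38643089.54 / 63170 = 611.7317... → 611.73.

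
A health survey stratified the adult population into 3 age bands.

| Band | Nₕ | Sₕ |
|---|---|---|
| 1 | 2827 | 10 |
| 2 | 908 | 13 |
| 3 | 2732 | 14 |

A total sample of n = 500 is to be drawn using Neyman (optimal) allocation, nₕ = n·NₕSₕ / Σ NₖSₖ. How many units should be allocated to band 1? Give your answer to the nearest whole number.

180

Σ NₕSₕ = 2827·10 + 908·13 + 2732·14 = 78322.
Share for 1: 28270/78322 = 0.36095.
n_1 = 500 × 0.36095 = 180.473... → 180.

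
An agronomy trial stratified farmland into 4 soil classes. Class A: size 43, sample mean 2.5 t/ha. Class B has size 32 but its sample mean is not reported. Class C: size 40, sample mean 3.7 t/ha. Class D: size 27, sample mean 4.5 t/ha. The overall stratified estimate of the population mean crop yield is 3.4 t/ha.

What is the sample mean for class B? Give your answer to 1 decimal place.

Σ Nₕx̄ₕ = N·μ, so 32·x̄_B = 142·3.4 − (43·2.5 + 40·3.7 + 27·4.5).
= 482.8 − 377 = 105.8.
x̄_B = 105.8 / 32 = 3.306... → 3.3.

3.3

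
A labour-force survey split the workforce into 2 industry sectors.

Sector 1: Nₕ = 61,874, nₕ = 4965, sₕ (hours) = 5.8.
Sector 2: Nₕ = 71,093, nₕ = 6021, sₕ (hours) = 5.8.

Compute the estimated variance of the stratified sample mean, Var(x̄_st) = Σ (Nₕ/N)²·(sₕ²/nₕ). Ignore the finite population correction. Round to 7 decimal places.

N = 132967; Wₕ = Nₕ/N.
sector 1: (61874/132967)²·5.8²/4965 = 0.0014671191
sector 2: (71093/132967)²·5.8²/6021 = 0.0015971779
Sum = 0.0030642971 → 0.0030643.

0.0030643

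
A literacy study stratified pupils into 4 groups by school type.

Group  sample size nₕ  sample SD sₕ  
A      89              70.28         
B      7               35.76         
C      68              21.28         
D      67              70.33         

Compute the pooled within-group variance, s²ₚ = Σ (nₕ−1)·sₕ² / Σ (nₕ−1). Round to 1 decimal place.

Degrees of freedom: 88 + 6 + 67 + 66 = 227.
Σ(nₕ−1)sₕ² = 88·4939.2784 + 6·1278.7776 + 67·452.8384 + 66·4946.3089 = 799125.725.
s²ₚ = 799125.725 / 227 = 3520.378... → 3520.4.

3520.4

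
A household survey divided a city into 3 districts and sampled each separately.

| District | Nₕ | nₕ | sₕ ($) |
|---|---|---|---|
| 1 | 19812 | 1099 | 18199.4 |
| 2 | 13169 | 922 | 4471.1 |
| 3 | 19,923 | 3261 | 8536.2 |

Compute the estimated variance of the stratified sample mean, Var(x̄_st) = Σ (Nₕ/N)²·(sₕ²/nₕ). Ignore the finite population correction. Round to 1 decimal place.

N = 52904; Wₕ = Nₕ/N.
district 1: (19812/52904)²·18199.4²/1099 = 42266.4787
district 2: (13169/52904)²·4471.1²/922 = 1343.4652
district 3: (19923/52904)²·8536.2²/3261 = 3168.9166
Sum = 46778.8606 → 46778.9.

46778.9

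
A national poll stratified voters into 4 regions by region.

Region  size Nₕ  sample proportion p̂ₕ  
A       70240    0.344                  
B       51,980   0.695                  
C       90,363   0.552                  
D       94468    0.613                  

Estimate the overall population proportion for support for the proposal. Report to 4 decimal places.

N = 70240 + 51980 + 90363 + 94468 = 307051.
Overall proportion = Σ (Nₕ/N)·p̂ₕ.
Σ Nₕp̂ₕ = 24162.56 + 36126.1 + 49880.376 + 57908.884 = 168077.92.
168077.92 / 307051 = 0.547394... → 0.5474.

0.5474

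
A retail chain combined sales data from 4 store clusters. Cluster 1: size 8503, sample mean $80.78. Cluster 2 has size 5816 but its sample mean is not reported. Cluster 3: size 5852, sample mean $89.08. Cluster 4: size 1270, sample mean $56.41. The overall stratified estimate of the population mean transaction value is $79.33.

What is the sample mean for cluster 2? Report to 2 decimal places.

72.40

Σ Nₕx̄ₕ = N·μ, so 5816·x̄_2 = 21441·79.33 − (8503·80.78 + 5852·89.08 + 1270·56.41).
= 1700914.53 − 1279809.2 = 421105.33.
x̄_2 = 421105.33 / 5816 = 72.4046... → 72.40.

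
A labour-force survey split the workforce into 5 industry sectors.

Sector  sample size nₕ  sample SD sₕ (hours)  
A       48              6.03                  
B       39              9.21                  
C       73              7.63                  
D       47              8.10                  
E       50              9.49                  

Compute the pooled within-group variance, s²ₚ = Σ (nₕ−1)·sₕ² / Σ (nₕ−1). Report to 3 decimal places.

65.694

Degrees of freedom: 47 + 38 + 72 + 46 + 49 = 252.
Σ(nₕ−1)sₕ² = 47·36.3609 + 38·84.8241 + 72·58.2169 + 46·65.61 + 49·90.0601 = 16554.8998.
s²ₚ = 16554.8998 / 252 = 65.69405... → 65.694.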